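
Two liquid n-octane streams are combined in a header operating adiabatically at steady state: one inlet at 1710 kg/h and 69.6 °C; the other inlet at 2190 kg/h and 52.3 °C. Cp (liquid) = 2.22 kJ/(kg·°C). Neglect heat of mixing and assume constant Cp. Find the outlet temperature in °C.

Adiabatic, steady state ⇒ Σ ṁᵢCp,ᵢ(T_out − Tᵢ) = 0
Σ ṁᵢCp,ᵢTᵢ = 1710×2.22×69.6 + 2190×2.22×52.3 = 518490
Σ ṁᵢCp,ᵢ = 1710×2.22 + 2190×2.22 = 8658
T_out = 518490 / 8658 = 59.885 °C

T_out = 59.9 °C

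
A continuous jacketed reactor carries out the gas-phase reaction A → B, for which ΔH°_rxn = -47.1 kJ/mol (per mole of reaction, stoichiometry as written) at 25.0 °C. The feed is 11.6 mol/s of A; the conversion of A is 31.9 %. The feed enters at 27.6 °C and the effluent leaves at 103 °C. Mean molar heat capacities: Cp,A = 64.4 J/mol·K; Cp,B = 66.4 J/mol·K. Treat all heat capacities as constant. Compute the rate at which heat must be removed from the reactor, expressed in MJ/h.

Extent of reaction ξ = 0.319 × 11.6 = 3.7004 mol/s
Reaction term: ξ·ΔH°_rxn = 3.7004 × -47.1 = -174.29 kJ/s
Sensible, feed 27.6→25 °C: -1.9423 kJ/s
Outlet flows (mol/s): A 7.8996, B 3.7004
Sensible, products 25→103 °C: 58.846 kJ/s
Q = ΔH = -117.38 kJ/s = -117.38 kW
Heat removed = 422.59 MJ/h

Q_out = 423 MJ/h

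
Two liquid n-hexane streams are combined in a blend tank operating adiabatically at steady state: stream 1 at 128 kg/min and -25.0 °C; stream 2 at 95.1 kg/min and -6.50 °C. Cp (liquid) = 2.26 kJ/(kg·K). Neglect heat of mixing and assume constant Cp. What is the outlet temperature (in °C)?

Energy balance with Q = 0: Σ ṁᵢCp,ᵢ(T_out − Tᵢ) = 0
T_out = Σ ṁᵢCp,ᵢTᵢ / Σ ṁᵢCp,ᵢ
      = -8629 / 504.21 = -17.114 °C

T_out = -17.1 °C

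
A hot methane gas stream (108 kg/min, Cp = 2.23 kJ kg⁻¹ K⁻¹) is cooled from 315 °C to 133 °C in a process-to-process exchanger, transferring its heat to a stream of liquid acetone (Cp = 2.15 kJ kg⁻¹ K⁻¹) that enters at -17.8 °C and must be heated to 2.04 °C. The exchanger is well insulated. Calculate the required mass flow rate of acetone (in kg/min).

ṁ_c = 1030 kg/min

Heat released by hot stream: Q = 108 × 2.23 × (315 − 133) = 43833 kJ/min
Energy balance on cold side (adiabatic exchanger): Q = ṁ_c·Cp_c·(T_c,out − T_c,in)
ṁ_c = 43833 / [2.15 × (2.04 − -17.8)] = 1027.6 kg/min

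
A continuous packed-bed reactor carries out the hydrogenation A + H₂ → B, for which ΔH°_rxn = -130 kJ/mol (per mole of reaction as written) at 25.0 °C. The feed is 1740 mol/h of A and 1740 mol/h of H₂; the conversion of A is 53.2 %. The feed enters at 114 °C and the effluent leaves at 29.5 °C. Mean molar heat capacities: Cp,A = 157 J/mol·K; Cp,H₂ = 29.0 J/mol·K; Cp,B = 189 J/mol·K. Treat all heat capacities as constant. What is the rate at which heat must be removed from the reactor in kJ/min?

Q_out = 2460 kJ/min

Extent of reaction ξ = 0.532 × 1740 = 925.68 mol/h
Reaction term: ξ·ΔH°_rxn = 925.68 × -130 = -120340 kJ/h
Sensible, feed 114→25 °C: -28804 kJ/h
Outlet flows (mol/h): A 814.32, H₂ 814.32, B 925.68
Sensible, products 25→29.5 °C: 1468.9 kJ/h
Q = ΔH = -147670 kJ/h = -41.02 kW
Heat removed = 2461.2 kJ/min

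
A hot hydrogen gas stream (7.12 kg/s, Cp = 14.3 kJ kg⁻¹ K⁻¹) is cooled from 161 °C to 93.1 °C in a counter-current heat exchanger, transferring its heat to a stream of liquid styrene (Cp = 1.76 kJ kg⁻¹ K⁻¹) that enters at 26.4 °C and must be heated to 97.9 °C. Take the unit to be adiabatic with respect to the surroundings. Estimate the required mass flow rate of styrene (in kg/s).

Heat released by hot stream: Q = 7.12 × 14.3 × (161 − 93.1) = 6913.3 kJ/s
Energy balance on cold side (adiabatic exchanger): Q = ṁ_c·Cp_c·(T_c,out − T_c,in)
ṁ_c = 6913.3 / [1.76 × (97.9 − 26.4)] = 54.937 kg/s

ṁ_c = 54.9 kg/s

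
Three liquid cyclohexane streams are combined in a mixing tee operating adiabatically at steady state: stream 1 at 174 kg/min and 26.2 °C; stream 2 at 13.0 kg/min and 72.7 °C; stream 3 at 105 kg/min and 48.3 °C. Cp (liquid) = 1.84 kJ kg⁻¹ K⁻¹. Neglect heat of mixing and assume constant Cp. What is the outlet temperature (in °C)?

Adiabatic, steady state ⇒ Σ ṁᵢCp,ᵢ(T_out − Tᵢ) = 0
Σ ṁᵢCp,ᵢTᵢ = 174×1.84×26.2 + 13.0×1.84×72.7 + 105×1.84×48.3 = 19459
Σ ṁᵢCp,ᵢ = 174×1.84 + 13.0×1.84 + 105×1.84 = 537.28
T_out = 19459 / 537.28 = 36.217 °C

T_out = 36.2 °C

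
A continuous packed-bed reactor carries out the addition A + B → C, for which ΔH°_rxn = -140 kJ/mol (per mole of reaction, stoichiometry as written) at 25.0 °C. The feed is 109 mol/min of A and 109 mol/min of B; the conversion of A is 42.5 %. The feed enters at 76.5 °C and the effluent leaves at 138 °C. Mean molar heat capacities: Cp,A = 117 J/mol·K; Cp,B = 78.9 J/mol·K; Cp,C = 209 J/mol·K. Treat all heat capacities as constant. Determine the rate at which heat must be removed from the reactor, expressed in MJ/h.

Q_out = 306 MJ/h

Extent of reaction ξ = 0.425 × 109 = 46.325 mol/min
Reaction term: ξ·ΔH°_rxn = 46.325 × -140 = -6485.5 kJ/min
Sensible, feed 76.5→25 °C: -1099.7 kJ/min
Outlet flows (mol/min): A 62.675, B 62.675, C 46.325
Sensible, products 25→138 °C: 2481.5 kJ/min
Q = ΔH = -5103.7 kJ/min = -85.062 kW
Heat removed = 306.22 MJ/h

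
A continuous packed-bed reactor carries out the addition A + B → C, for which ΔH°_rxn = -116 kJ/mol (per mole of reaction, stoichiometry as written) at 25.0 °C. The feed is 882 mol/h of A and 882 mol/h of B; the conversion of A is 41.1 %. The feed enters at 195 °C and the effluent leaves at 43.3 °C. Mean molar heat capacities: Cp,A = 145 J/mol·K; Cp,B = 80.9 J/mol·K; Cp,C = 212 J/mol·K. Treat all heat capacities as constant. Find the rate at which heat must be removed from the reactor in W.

Q_out = 20100 W

Extent of reaction ξ = 0.411 × 882 = 362.5 mol/h
Reaction term: ξ·ΔH°_rxn = 362.5 × -116 = -42050 kJ/h
Sensible, feed 195→25 °C: -33871 kJ/h
Outlet flows (mol/h): A 519.5, B 519.5, C 362.5
Sensible, products 25→43.3 °C: 3554 kJ/h
Q = ΔH = -72368 kJ/h = -20.102 kW
Heat removed = 20102 W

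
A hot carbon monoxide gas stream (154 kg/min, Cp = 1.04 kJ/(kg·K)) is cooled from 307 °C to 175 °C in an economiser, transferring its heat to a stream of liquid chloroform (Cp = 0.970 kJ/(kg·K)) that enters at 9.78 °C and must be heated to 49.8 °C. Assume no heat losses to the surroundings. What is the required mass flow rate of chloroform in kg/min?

ṁ_c = 545 kg/min

Heat released by hot stream: Q = 154 × 1.04 × (307 − 175) = 21141 kJ/min
Energy balance on cold side (adiabatic exchanger): Q = ṁ_c·Cp_c·(T_c,out − T_c,in)
ṁ_c = 21141 / [0.970 × (49.8 − 9.78)] = 544.6 kg/min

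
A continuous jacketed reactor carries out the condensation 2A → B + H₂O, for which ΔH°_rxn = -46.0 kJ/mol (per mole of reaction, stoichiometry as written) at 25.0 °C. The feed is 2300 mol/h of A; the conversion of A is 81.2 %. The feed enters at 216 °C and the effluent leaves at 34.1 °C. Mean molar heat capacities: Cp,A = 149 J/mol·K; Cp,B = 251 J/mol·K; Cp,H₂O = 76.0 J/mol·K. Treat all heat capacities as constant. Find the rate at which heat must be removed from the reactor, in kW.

Q_out = 29.2 kW

Extent of reaction ξ = 0.812 × 2300 / 2 = 933.8 mol/h
Reaction term: ξ·ΔH°_rxn = 933.8 × -46.0 = -42955 kJ/h
Sensible, feed 216→25 °C: -65456 kJ/h
Outlet flows (mol/h): A 432.4, B 933.8, H₂O 933.8
Sensible, products 25→34.1 °C: 3365 kJ/h
Q = ΔH = -105050 kJ/h = -29.179 kW
Heat removed = 29.179 kW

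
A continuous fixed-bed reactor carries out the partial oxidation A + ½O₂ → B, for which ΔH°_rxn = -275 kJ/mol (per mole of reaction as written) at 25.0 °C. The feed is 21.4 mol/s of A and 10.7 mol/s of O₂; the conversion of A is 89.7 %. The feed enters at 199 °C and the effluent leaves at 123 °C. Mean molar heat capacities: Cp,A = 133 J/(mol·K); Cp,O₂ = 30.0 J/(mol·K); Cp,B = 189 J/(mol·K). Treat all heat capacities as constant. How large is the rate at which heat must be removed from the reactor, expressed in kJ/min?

Q_out = 327000 kJ/min

Extent of reaction ξ = 0.897 × 21.4 = 19.196 mol/s
Reaction term: ξ·ΔH°_rxn = 19.196 × -275 = -5278.8 kJ/s
Sensible, feed 199→25 °C: -551.09 kJ/s
Outlet flows (mol/s): A 2.2042, O₂ 1.1021, B 19.196
Sensible, products 25→123 °C: 387.51 kJ/s
Q = ΔH = -5442.4 kJ/s = -5442.4 kW
Heat removed = 326550 kJ/min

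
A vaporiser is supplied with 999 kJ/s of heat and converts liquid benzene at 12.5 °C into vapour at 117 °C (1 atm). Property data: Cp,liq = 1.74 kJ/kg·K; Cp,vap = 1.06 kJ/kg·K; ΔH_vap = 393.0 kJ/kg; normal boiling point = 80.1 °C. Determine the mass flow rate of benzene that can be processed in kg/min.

ṁ = 109 kg/min

Δh = 1.74×(80.1−12.5) + 393.0 + 1.06×(117−80.1) = 549.74 kJ/kg
Q = 999 kJ/s = 999 kJ/s = 59940 kJ/min
ṁ = Q/Δh = 59940 / 549.74 = 109.03 kg/min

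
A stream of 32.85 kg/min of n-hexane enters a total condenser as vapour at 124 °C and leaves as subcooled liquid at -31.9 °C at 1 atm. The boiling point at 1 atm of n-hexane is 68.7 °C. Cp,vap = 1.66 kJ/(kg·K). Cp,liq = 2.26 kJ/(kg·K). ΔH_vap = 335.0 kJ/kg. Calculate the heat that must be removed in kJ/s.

Q_c = 358 kJ/s

vapour 124→68.7 °C: -91.798 kJ/kg
condensation at 68.7 °C: -335 kJ/kg
liquid 68.7→-31.9 °C: -227.36 kJ/kg
Δh = -91.798 + -335 + -227.36 = -654.15 kJ/kg
Q = ṁ·Δh = 32.85 kg/min × -654.15 kJ/kg = -21489 kJ/min
|Q| = 358.15 kW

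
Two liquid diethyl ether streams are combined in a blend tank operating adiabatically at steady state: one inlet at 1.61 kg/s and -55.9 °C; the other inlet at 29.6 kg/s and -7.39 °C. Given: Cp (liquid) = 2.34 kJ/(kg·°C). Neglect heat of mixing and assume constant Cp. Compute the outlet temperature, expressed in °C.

T_out = -9.89 °C

Energy balance with Q = 0: Σ ṁᵢCp,ᵢ(T_out − Tᵢ) = 0
T_out = Σ ṁᵢCp,ᵢTᵢ / Σ ṁᵢCp,ᵢ
      = -722.46 / 73.031 = -9.8924 °C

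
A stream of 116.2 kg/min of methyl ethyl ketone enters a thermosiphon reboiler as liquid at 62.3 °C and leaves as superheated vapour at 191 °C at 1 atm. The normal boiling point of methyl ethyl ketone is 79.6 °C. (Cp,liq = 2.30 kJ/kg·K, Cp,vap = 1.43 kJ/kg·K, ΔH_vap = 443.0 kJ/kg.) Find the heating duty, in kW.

Q = 1240 kW

liquid 62.3→79.6 °C: 39.79 kJ/kg
vaporisation at 79.6 °C: 443 kJ/kg
vapour 79.6→191 °C: 159.3 kJ/kg
Δh = 39.79 + 443 + 159.3 = 642.09 kJ/kg
Q = ṁ·Δh = 116.2 kg/min × 642.09 kJ/kg = 74611 kJ/min
|Q| = 1243.5 kW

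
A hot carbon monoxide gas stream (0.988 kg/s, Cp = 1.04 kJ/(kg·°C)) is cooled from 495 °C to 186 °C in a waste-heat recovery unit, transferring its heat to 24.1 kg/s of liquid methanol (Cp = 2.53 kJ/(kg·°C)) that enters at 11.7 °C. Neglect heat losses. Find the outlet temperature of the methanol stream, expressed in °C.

T_c,out = 16.9 °C

Heat released by hot stream: Q = 0.988 × 1.04 × (495 − 186) = 317.5 kJ/s
Energy balance on cold side (adiabatic exchanger): Q = ṁ_c·Cp_c·(T_c,out − T_c,in)
T_c,out = 11.7 + 317.5/(24.1 × 2.53) = 16.907 °C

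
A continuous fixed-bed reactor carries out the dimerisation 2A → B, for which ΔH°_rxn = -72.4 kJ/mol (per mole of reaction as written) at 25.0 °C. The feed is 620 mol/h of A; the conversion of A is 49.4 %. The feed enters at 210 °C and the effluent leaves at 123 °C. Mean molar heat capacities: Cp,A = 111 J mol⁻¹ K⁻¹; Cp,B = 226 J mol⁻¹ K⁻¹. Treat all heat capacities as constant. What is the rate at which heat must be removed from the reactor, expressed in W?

Q_out = 4730 W

Extent of reaction ξ = 0.494 × 620 / 2 = 153.14 mol/h
Reaction term: ξ·ΔH°_rxn = 153.14 × -72.4 = -11087 kJ/h
Sensible, feed 210→25 °C: -12732 kJ/h
Outlet flows (mol/h): A 313.72, B 153.14
Sensible, products 25→123 °C: 6804.4 kJ/h
Q = ΔH = -17015 kJ/h = -4.7263 kW
Heat removed = 4726.3 W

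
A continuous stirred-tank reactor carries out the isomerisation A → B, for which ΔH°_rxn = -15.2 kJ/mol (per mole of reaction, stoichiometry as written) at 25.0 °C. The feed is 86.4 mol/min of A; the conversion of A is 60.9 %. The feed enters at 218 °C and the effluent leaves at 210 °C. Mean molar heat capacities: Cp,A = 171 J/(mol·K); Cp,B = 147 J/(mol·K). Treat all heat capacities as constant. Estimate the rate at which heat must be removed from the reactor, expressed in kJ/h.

Q_out = 69100 kJ/h

Extent of reaction ξ = 0.609 × 86.4 = 52.618 mol/min
Reaction term: ξ·ΔH°_rxn = 52.618 × -15.2 = -799.79 kJ/min
Sensible, feed 218→25 °C: -2851.5 kJ/min
Outlet flows (mol/min): A 33.782, B 52.618
Sensible, products 25→210 °C: 2499.6 kJ/min
Q = ΔH = -1151.6 kJ/min = -19.193 kW
Heat removed = 69096 kJ/h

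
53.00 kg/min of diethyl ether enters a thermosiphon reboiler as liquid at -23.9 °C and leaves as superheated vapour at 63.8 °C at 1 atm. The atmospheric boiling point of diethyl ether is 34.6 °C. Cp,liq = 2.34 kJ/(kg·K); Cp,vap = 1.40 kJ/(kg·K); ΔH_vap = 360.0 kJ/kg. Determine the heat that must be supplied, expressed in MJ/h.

Q = 1710 MJ/h

liquid -23.9→34.6 °C: 136.89 kJ/kg
vaporisation at 34.6 °C: 360 kJ/kg
vapour 34.6→63.8 °C: 40.88 kJ/kg
Δh = 136.89 + 360 + 40.88 = 537.77 kJ/kg
Q = ṁ·Δh = 53.00 kg/min × 537.77 kJ/kg = 28502 kJ/min
|Q| = 475.03 kW = 1710.1 MJ/h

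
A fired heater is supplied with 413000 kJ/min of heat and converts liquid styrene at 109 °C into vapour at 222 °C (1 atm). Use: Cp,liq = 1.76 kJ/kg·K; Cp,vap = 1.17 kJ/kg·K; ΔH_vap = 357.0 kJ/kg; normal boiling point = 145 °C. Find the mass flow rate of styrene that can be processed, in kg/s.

Δh = 1.76×(145−109) + 357.0 + 1.17×(222−145) = 510.45 kJ/kg
Q = 413000 kJ/min = 6883.3 kJ/s = 6883.3 kJ/s
ṁ = Q/Δh = 6883.3 / 510.45 = 13.485 kg/s

ṁ = 13.5 kg/s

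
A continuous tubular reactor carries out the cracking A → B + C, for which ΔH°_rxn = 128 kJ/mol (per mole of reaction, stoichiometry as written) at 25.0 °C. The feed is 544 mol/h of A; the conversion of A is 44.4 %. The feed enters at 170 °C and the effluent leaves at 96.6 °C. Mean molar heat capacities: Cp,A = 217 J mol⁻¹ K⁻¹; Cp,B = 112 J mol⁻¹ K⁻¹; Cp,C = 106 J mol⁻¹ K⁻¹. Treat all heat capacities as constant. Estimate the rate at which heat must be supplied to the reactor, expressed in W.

Q_in = 6190 W

Extent of reaction ξ = 0.444 × 544 = 241.54 mol/h
Reaction term: ξ·ΔH°_rxn = 241.54 × 128 = 30917 kJ/h
Sensible, feed 170→25 °C: -17117 kJ/h
Outlet flows (mol/h): A 302.46, B 241.54, C 241.54
Sensible, products 25→96.6 °C: 8469.5 kJ/h
Q = ΔH = 22269 kJ/h = 6.1859 kW
Heat supplied = 6185.9 W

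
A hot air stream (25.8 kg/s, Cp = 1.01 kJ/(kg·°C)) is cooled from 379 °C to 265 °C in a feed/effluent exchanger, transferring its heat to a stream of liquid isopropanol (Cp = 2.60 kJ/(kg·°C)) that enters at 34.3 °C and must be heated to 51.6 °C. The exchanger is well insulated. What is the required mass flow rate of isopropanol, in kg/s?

Heat released by hot stream: Q = 25.8 × 1.01 × (379 − 265) = 2970.6 kJ/s
Energy balance on cold side (adiabatic exchanger): Q = ṁ_c·Cp_c·(T_c,out − T_c,in)
ṁ_c = 2970.6 / [2.60 × (51.6 − 34.3)] = 66.043 kg/s

ṁ_c = 66.0 kg/s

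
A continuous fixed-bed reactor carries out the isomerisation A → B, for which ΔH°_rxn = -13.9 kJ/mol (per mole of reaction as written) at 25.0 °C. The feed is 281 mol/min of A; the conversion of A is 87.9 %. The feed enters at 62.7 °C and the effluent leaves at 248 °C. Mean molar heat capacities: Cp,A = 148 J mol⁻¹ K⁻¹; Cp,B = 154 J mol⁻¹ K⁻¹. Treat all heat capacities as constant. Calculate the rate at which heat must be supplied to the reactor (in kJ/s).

Q_in = 76.7 kJ/s

Extent of reaction ξ = 0.879 × 281 = 247 mol/min
Reaction term: ξ·ΔH°_rxn = 247 × -13.9 = -3433.3 kJ/min
Sensible, feed 62.7→25 °C: -1567.9 kJ/min
Outlet flows (mol/min): A 34.001, B 247
Sensible, products 25→248 °C: 9604.6 kJ/min
Q = ΔH = 4603.5 kJ/min = 76.724 kW
Heat supplied = 76.724 kJ/s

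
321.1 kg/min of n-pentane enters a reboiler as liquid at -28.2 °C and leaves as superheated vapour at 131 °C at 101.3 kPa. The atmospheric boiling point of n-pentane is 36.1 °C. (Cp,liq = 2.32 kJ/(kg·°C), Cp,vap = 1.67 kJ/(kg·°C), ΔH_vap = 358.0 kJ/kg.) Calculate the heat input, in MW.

liquid -28.2→36.1 °C: 149.18 kJ/kg
vaporisation at 36.1 °C: 358 kJ/kg
vapour 36.1→131 °C: 158.48 kJ/kg
Δh = 149.18 + 358 + 158.48 = 665.66 kJ/kg
Q = ṁ·Δh = 321.1 kg/min × 665.66 kJ/kg = 213740 kJ/min
|Q| = 3562.4 kW = 3.5624 MW

Q = 3.56 MW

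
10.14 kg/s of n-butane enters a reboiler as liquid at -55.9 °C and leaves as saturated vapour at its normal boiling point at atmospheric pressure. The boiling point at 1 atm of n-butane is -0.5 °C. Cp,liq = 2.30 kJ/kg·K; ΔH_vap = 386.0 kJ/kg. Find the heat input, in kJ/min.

Q = 312000 kJ/min

liquid -55.9→-0.5 °C: 127.42 kJ/kg
vaporisation at -0.5 °C: 386 kJ/kg
Δh = 127.42 + 386 = 513.42 kJ/kg
Q = ṁ·Δh = 10.14 kg/s × 513.42 kJ/kg = 5206.1 kJ/s
|Q| = 5206.1 kW = 312360 kJ/min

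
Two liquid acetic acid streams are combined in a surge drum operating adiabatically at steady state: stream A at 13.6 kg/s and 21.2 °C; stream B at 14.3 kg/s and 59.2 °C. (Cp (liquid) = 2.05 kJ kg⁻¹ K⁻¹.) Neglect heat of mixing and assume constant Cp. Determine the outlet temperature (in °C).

Energy balance with Q = 0: Σ ṁᵢCp,ᵢ(T_out − Tᵢ) = 0
Σ ṁᵢCp,ᵢTᵢ = 13.6×2.05×21.2 + 14.3×2.05×59.2 = 2326.5
Σ ṁᵢCp,ᵢ = 13.6×2.05 + 14.3×2.05 = 57.195
T_out = 2326.5 / 57.195 = 40.677 °C

T_out = 40.7 °C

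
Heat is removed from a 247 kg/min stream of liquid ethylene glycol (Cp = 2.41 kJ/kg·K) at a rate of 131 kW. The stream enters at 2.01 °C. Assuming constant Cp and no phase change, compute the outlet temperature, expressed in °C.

T_out = -11.2 °C

Q = 131 kW = 7860 kJ/min
ΔT = Q/(ṁ·Cp) = 7860/(247×2.41) = 13.204 K
T_out = 2.01 − 13.204 = -11.194 °C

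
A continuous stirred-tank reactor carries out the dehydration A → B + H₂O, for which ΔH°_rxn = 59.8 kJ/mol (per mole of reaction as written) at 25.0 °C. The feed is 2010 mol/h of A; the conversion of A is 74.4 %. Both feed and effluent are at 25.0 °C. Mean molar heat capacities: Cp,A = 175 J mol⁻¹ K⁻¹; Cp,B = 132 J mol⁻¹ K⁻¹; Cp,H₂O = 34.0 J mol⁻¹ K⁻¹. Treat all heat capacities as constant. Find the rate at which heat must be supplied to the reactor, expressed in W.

Extent of reaction ξ = 0.744 × 2010 = 1495.4 mol/h
Reaction term: ξ·ΔH°_rxn = 1495.4 × 59.8 = 89427 kJ/h
Q = ΔH = 89427 kJ/h = 24.841 kW
Heat supplied = 24841 W

Q_in = 24800 W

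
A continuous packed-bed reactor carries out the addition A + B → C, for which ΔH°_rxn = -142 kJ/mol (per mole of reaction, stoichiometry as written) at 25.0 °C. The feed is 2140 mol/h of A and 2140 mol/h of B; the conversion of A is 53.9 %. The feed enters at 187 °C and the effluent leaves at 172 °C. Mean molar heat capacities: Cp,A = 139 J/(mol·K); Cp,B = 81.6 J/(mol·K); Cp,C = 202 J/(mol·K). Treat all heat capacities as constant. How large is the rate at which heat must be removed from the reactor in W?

Q_out = 48300 W

Extent of reaction ξ = 0.539 × 2140 = 1153.5 mol/h
Reaction term: ξ·ΔH°_rxn = 1153.5 × -142 = -163790 kJ/h
Sensible, feed 187→25 °C: -76478 kJ/h
Outlet flows (mol/h): A 986.54, B 986.54, C 1153.5
Sensible, products 25→172 °C: 66243 kJ/h
Q = ΔH = -174030 kJ/h = -48.341 kW
Heat removed = 48341 W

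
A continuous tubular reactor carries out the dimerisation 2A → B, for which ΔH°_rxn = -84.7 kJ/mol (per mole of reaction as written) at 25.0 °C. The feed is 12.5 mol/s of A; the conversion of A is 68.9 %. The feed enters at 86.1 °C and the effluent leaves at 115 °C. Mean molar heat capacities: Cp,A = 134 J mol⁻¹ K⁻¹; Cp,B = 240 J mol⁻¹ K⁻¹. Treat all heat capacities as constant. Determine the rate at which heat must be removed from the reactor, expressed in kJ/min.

Extent of reaction ξ = 0.689 × 12.5 / 2 = 4.3062 mol/s
Reaction term: ξ·ΔH°_rxn = 4.3062 × -84.7 = -364.74 kJ/s
Sensible, feed 86.1→25 °C: -102.34 kJ/s
Outlet flows (mol/s): A 3.8875, B 4.3062
Sensible, products 25→115 °C: 139.9 kJ/s
Q = ΔH = -327.18 kJ/s = -327.18 kW
Heat removed = 19631 kJ/min

Q_out = 19600 kJ/min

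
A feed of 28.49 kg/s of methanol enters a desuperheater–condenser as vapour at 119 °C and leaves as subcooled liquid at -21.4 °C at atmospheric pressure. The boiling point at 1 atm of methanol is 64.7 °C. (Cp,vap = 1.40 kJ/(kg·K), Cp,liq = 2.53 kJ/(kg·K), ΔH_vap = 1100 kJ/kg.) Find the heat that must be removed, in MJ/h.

Q_c = 143000 MJ/h

vapour 119→64.7 °C: -76.02 kJ/kg
condensation at 64.7 °C: -1100 kJ/kg
liquid 64.7→-21.4 °C: -217.83 kJ/kg
Δh = -76.02 + -1100 + -217.83 = -1393.9 kJ/kg
Q = ṁ·Δh = 28.49 kg/s × -1393.9 kJ/kg = -39711 kJ/s
|Q| = 39711 kW = 142960 MJ/h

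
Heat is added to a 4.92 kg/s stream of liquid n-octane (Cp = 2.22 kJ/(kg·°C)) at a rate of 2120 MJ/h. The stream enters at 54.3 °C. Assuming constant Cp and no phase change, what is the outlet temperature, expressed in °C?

T_out = 108 °C

Q = 2120 MJ/h = 588.89 kJ/s
ΔT = Q/(ṁ·Cp) = 588.89/(4.92×2.22) = 53.916 K
T_out = 54.3 + 53.916 = 108.22 °C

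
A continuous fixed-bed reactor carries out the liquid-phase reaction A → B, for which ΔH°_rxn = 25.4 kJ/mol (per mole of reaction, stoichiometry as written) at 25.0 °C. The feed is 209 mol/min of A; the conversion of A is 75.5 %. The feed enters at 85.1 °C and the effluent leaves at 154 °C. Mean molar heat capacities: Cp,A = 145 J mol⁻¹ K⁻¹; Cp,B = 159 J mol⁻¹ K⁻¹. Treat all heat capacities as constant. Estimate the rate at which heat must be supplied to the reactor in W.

Extent of reaction ξ = 0.755 × 209 = 157.79 mol/min
Reaction term: ξ·ΔH°_rxn = 157.79 × 25.4 = 4008 kJ/min
Sensible, feed 85.1→25 °C: -1821.3 kJ/min
Outlet flows (mol/min): A 51.205, B 157.79
Sensible, products 25→154 °C: 4194.3 kJ/min
Q = ΔH = 6381 kJ/min = 106.35 kW
Heat supplied = 106350 W

Q_in = 106000 W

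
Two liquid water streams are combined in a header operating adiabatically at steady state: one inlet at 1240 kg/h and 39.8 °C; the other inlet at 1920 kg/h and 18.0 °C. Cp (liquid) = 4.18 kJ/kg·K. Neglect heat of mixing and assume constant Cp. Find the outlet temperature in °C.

Adiabatic, steady state ⇒ Σ ṁᵢCp,ᵢ(T_out − Tᵢ) = 0
Σ ṁᵢCp,ᵢTᵢ = 1240×4.18×39.8 + 1920×4.18×18.0 = 350750
Σ ṁᵢCp,ᵢ = 1240×4.18 + 1920×4.18 = 13209
T_out = 350750 / 13209 = 26.554 °C

T_out = 26.6 °C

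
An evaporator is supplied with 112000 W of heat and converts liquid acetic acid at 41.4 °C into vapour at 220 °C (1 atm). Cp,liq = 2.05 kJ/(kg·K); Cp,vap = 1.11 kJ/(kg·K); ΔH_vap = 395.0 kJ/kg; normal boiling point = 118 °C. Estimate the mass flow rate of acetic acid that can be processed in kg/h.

ṁ = 606 kg/h

Δh = 2.05×(118−41.4) + 395.0 + 1.11×(220−118) = 665.25 kJ/kg
Q = 112000 W = 112 kJ/s = 403200 kJ/h
ṁ = Q/Δh = 403200 / 665.25 = 606.09 kg/h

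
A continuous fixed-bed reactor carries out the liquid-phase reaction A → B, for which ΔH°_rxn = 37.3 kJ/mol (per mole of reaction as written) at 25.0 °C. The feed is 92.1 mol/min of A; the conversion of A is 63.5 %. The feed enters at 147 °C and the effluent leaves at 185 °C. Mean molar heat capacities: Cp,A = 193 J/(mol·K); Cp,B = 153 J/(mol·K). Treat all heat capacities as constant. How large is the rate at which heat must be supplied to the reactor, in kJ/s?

Q_in = 41.4 kJ/s

Extent of reaction ξ = 0.635 × 92.1 = 58.483 mol/min
Reaction term: ξ·ΔH°_rxn = 58.483 × 37.3 = 2181.4 kJ/min
Sensible, feed 147→25 °C: -2168.6 kJ/min
Outlet flows (mol/min): A 33.616, B 58.483
Sensible, products 25→185 °C: 2469.8 kJ/min
Q = ΔH = 2482.6 kJ/min = 41.377 kW
Heat supplied = 41.377 kJ/s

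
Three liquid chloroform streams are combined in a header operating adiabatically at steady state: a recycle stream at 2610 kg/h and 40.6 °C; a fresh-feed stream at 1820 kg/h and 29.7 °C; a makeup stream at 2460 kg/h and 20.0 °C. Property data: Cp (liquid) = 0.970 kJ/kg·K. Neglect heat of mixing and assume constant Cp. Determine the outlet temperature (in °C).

T_out = 30.4 °C

Energy balance with Q = 0: Σ ṁᵢCp,ᵢ(T_out − Tᵢ) = 0
Σ ṁᵢCp,ᵢTᵢ = 2610×0.970×40.6 + 1820×0.970×29.7 + 2460×0.970×20.0 = 202940
Σ ṁᵢCp,ᵢ = 2610×0.970 + 1820×0.970 + 2460×0.970 = 6683.3
T_out = 202940 / 6683.3 = 30.366 °C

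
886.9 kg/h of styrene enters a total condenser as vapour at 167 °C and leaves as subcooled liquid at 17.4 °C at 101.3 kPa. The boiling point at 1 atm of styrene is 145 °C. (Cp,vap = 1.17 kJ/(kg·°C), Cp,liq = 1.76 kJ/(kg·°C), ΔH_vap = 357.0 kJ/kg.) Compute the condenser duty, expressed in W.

Q_c = 150000 W

vapour 167→145 °C: -25.74 kJ/kg
condensation at 145 °C: -357 kJ/kg
liquid 145→17.4 °C: -224.58 kJ/kg
Δh = -25.74 + -357 + -224.58 = -607.32 kJ/kg
Q = ṁ·Δh = 886.9 kg/h × -607.32 kJ/kg = -538630 kJ/h
|Q| = 149.62 kW = 149620 W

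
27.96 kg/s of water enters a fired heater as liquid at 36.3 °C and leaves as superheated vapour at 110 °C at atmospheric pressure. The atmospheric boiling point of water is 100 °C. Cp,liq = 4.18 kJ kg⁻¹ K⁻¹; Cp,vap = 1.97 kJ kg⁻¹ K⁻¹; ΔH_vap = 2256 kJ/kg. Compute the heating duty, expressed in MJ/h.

liquid 36.3→100 °C: 266.27 kJ/kg
vaporisation at 100 °C: 2256 kJ/kg
vapour 100→110 °C: 19.7 kJ/kg
Δh = 266.27 + 2256 + 19.7 = 2542 kJ/kg
Q = ṁ·Δh = 27.96 kg/s × 2542 kJ/kg = 71073 kJ/s
|Q| = 71073 kW = 255860 MJ/h

Q = 256000 MJ/h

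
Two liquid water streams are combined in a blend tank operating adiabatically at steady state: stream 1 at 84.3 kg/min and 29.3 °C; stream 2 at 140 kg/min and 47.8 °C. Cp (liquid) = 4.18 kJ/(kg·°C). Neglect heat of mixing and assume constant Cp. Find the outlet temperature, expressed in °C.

T_out = 40.8 °C

No heat crosses the boundary, so H_out = H_in.
T_out = Σ ṁᵢCp,ᵢTᵢ / Σ ṁᵢCp,ᵢ
      = 38297 / 937.57 = 40.847 °C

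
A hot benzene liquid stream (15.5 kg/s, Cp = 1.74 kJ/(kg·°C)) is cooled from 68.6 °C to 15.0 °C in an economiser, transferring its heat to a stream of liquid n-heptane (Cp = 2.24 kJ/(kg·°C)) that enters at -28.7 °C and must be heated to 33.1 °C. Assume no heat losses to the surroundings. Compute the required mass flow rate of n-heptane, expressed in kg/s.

ṁ_c = 10.4 kg/s

Heat released by hot stream: Q = 15.5 × 1.74 × (68.6 − 15.0) = 1445.6 kJ/s
Energy balance on cold side (adiabatic exchanger): Q = ṁ_c·Cp_c·(T_c,out − T_c,in)
ṁ_c = 1445.6 / [2.24 × (33.1 − -28.7)] = 10.443 kg/s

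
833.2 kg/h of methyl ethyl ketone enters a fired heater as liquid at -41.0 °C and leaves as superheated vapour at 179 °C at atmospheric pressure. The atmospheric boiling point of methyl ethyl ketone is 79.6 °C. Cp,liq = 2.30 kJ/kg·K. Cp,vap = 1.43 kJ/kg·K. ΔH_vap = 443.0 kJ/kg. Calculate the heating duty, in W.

Q = 200000 W

liquid -41.0→79.6 °C: 277.38 kJ/kg
vaporisation at 79.6 °C: 443 kJ/kg
vapour 79.6→179 °C: 142.14 kJ/kg
Δh = 277.38 + 443 + 142.14 = 862.52 kJ/kg
Q = ṁ·Δh = 833.2 kg/h × 862.52 kJ/kg = 718650 kJ/h
|Q| = 199.63 kW = 199630 W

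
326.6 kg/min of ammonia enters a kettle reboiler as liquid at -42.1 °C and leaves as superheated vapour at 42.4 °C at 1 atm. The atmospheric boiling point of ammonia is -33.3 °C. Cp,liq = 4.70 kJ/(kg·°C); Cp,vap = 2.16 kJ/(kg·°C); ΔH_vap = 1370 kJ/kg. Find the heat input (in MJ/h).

Q = 30900 MJ/h

liquid -42.1→-33.3 °C: 41.36 kJ/kg
vaporisation at -33.3 °C: 1370 kJ/kg
vapour -33.3→42.4 °C: 163.51 kJ/kg
Δh = 41.36 + 1370 + 163.51 = 1574.9 kJ/kg
Q = ṁ·Δh = 326.6 kg/min × 1574.9 kJ/kg = 514350 kJ/min
|Q| = 8572.6 kW = 30861 MJ/h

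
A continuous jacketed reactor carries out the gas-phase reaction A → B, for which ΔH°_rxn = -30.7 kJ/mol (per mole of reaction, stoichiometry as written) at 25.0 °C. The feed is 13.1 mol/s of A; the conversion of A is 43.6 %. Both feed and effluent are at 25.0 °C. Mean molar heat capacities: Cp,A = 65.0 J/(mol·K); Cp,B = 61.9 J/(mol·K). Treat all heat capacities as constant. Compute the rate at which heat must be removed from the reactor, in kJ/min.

Q_out = 10500 kJ/min

Extent of reaction ξ = 0.436 × 13.1 = 5.7116 mol/s
Reaction term: ξ·ΔH°_rxn = 5.7116 × -30.7 = -175.35 kJ/s
Q = ΔH = -175.35 kJ/s = -175.35 kW
Heat removed = 10521 kJ/min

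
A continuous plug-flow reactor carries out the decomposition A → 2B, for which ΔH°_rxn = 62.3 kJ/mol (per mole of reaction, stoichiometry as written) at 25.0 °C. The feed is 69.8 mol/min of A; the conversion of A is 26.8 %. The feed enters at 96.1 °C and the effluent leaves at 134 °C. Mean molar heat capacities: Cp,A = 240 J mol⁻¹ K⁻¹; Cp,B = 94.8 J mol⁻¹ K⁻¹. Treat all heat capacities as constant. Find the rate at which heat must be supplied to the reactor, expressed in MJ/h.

Q_in = 102 MJ/h

Extent of reaction ξ = 0.268 × 69.8 = 18.706 mol/min
Reaction term: ξ·ΔH°_rxn = 18.706 × 62.3 = 1165.4 kJ/min
Sensible, feed 96.1→25 °C: -1191.1 kJ/min
Outlet flows (mol/min): A 51.094, B 37.413
Sensible, products 25→134 °C: 1723.2 kJ/min
Q = ΔH = 1697.5 kJ/min = 28.292 kW
Heat supplied = 101.85 MJ/h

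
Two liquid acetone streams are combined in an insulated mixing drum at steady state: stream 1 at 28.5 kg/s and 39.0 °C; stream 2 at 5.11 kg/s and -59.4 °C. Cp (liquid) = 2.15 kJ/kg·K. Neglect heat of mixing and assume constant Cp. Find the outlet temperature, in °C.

T_out = 24.0 °C

Energy balance with Q = 0: Σ ṁᵢCp,ᵢ(T_out − Tᵢ) = 0
Σ ṁᵢCp,ᵢTᵢ = 28.5×2.15×39.0 + 5.11×2.15×-59.4 = 1737.1
Σ ṁᵢCp,ᵢ = 28.5×2.15 + 5.11×2.15 = 72.261
T_out = 1737.1 / 72.261 = 24.039 °C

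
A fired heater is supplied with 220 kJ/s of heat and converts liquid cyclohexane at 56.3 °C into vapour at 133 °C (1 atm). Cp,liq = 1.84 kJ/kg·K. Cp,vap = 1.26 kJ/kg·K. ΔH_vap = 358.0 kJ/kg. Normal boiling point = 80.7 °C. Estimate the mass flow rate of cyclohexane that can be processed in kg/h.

Δh = 1.84×(80.7−56.3) + 358.0 + 1.26×(133−80.7) = 468.79 kJ/kg
Q = 220 kJ/s = 220 kJ/s = 792000 kJ/h
ṁ = Q/Δh = 792000 / 468.79 = 1689.4 kg/h

ṁ = 1690 kg/h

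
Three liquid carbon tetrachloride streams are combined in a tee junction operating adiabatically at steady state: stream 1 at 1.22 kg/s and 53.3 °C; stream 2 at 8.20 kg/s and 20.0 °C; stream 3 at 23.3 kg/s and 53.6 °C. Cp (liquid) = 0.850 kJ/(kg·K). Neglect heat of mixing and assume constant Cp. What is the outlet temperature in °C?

T_out = 45.2 °C

Adiabatic, steady state ⇒ Σ ṁᵢCp,ᵢ(T_out − Tᵢ) = 0
T_out = Σ ṁᵢCp,ᵢTᵢ / Σ ṁᵢCp,ᵢ
      = 1256.2 / 27.812 = 45.168 °C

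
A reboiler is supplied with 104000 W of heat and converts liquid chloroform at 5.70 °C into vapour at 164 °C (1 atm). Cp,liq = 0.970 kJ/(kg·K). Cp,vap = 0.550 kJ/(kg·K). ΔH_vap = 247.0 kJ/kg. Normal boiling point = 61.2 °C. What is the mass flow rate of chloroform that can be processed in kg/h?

Δh = 0.970×(61.2−5.70) + 247.0 + 0.550×(164−61.2) = 357.38 kJ/kg
Q = 104000 W = 104 kJ/s = 374400 kJ/h
ṁ = Q/Δh = 374400 / 357.38 = 1047.6 kg/h

ṁ = 1050 kg/h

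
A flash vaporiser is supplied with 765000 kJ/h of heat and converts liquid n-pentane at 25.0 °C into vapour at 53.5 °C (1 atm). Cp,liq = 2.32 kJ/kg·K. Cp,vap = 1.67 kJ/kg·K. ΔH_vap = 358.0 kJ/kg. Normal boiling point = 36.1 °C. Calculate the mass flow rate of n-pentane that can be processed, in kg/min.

Δh = 2.32×(36.1−25.0) + 358.0 + 1.67×(53.5−36.1) = 412.81 kJ/kg
Q = 765000 kJ/h = 212.5 kJ/s = 12750 kJ/min
ṁ = Q/Δh = 12750 / 412.81 = 30.886 kg/min

ṁ = 30.9 kg/min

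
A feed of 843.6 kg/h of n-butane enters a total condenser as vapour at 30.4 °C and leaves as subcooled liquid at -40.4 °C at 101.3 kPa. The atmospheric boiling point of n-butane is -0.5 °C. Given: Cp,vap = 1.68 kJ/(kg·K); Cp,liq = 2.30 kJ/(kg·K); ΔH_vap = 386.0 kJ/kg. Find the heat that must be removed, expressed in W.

Q_c = 124000 W

vapour 30.4→-0.5 °C: -51.912 kJ/kg
condensation at -0.5 °C: -386 kJ/kg
liquid -0.5→-40.4 °C: -91.77 kJ/kg
Δh = -51.912 + -386 + -91.77 = -529.68 kJ/kg
Q = ṁ·Δh = 843.6 kg/h × -529.68 kJ/kg = -446840 kJ/h
|Q| = 124.12 kW = 124120 W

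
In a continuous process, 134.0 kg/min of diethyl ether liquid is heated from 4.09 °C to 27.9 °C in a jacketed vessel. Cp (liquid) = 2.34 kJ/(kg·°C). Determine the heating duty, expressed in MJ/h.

Q = 448 MJ/h

Q = ṁ·Cp·ΔT = 134.0 × 2.34 × (27.9 − 4.09) = 7465.9 kJ/min
Converting: 7465.9 / 60 s = 124.43 kW
Heating duty = 447.95 MJ/h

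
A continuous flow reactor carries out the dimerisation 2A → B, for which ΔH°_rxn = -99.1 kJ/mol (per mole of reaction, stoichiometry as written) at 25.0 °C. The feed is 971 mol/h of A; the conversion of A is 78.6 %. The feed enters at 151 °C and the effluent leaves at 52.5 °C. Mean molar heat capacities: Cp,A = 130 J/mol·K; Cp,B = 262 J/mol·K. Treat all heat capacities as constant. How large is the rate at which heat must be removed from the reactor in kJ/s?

Q_out = 14.0 kJ/s

Extent of reaction ξ = 0.786 × 971 / 2 = 381.6 mol/h
Reaction term: ξ·ΔH°_rxn = 381.6 × -99.1 = -37817 kJ/h
Sensible, feed 151→25 °C: -15905 kJ/h
Outlet flows (mol/h): A 207.79, B 381.6
Sensible, products 25→52.5 °C: 3492.3 kJ/h
Q = ΔH = -50230 kJ/h = -13.953 kW
Heat removed = 13.953 kJ/s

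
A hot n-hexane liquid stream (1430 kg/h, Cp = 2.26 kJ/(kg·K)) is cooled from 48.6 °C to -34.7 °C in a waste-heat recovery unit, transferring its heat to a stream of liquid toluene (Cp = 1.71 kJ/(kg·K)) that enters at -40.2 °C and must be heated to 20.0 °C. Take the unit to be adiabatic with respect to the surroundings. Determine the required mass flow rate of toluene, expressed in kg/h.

ṁ_c = 2620 kg/h

Heat released by hot stream: Q = 1430 × 2.26 × (48.6 − -34.7) = 269210 kJ/h
Energy balance on cold side (adiabatic exchanger): Q = ṁ_c·Cp_c·(T_c,out − T_c,in)
ṁ_c = 269210 / [1.71 × (20.0 − -40.2)] = 2615.2 kg/h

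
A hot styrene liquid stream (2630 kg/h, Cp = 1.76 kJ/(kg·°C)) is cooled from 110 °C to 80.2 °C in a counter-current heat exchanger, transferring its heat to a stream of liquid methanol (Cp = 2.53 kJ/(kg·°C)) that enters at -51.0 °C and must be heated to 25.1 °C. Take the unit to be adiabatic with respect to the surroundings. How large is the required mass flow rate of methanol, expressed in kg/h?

ṁ_c = 716 kg/h

Heat released by hot stream: Q = 2630 × 1.76 × (110 − 80.2) = 137940 kJ/h
Energy balance on cold side (adiabatic exchanger): Q = ṁ_c·Cp_c·(T_c,out − T_c,in)
ṁ_c = 137940 / [2.53 × (25.1 − -51.0)] = 716.44 kg/h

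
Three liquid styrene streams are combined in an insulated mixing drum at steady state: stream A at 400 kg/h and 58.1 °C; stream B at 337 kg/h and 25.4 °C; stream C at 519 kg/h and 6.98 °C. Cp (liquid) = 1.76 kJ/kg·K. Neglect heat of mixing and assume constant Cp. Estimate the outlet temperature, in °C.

T_out = 28.2 °C

Adiabatic, steady state ⇒ Σ ṁᵢCp,ᵢ(T_out − Tᵢ) = 0
Σ ṁᵢCp,ᵢTᵢ = 400×1.76×58.1 + 337×1.76×25.4 + 519×1.76×6.98 = 62343
Σ ṁᵢCp,ᵢ = 400×1.76 + 337×1.76 + 519×1.76 = 2210.6
T_out = 62343 / 2210.6 = 28.203 °C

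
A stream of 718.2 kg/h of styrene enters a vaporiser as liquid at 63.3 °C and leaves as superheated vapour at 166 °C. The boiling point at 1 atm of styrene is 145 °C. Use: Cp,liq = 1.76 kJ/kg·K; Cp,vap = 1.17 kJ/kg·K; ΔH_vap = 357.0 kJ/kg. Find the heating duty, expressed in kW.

liquid 63.3→145 °C: 143.79 kJ/kg
vaporisation at 145 °C: 357 kJ/kg
vapour 145→166 °C: 24.57 kJ/kg
Δh = 143.79 + 357 + 24.57 = 525.36 kJ/kg
Q = ṁ·Δh = 718.2 kg/h × 525.36 kJ/kg = 377310 kJ/h
|Q| = 104.81 kW

Q = 105 kW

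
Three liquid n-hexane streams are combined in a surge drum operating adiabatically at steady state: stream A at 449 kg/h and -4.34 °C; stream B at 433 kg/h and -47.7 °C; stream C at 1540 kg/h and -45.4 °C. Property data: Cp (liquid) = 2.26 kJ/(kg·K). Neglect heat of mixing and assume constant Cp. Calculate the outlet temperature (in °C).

T_out = -38.2 °C

Energy balance with Q = 0: Σ ṁᵢCp,ᵢ(T_out − Tᵢ) = 0
T_out = Σ ṁᵢCp,ᵢTᵢ / Σ ṁᵢCp,ᵢ
      = -209090 / 5473.7 = -38.199 °C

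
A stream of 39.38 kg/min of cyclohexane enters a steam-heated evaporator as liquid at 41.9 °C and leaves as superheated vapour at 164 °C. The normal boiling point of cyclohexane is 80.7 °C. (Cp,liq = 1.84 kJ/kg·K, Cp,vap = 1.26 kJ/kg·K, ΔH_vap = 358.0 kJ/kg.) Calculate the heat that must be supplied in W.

Q = 351000 W

liquid 41.9→80.7 °C: 71.392 kJ/kg
vaporisation at 80.7 °C: 358 kJ/kg
vapour 80.7→164 °C: 104.96 kJ/kg
Δh = 71.392 + 358 + 104.96 = 534.35 kJ/kg
Q = ṁ·Δh = 39.38 kg/min × 534.35 kJ/kg = 21043 kJ/min
|Q| = 350.71 kW = 350710 W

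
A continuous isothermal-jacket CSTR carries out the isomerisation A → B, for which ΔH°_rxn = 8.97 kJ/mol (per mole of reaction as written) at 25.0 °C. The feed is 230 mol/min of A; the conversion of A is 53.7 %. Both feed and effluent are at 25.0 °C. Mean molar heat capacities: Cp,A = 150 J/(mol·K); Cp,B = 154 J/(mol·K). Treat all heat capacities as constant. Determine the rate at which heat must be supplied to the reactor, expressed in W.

Extent of reaction ξ = 0.537 × 230 = 123.51 mol/min
Reaction term: ξ·ΔH°_rxn = 123.51 × 8.97 = 1107.9 kJ/min
Q = ΔH = 1107.9 kJ/min = 18.465 kW
Heat supplied = 18465 W

Q_in = 18500 W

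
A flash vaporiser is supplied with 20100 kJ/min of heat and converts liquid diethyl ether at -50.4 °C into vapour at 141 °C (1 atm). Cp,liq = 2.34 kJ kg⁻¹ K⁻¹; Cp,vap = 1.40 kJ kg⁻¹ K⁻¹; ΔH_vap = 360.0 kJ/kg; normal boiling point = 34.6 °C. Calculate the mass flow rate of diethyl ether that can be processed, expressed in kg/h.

Δh = 2.34×(34.6−-50.4) + 360.0 + 1.40×(141−34.6) = 707.86 kJ/kg
Q = 20100 kJ/min = 335 kJ/s = 1.206e+06 kJ/h
ṁ = Q/Δh = 1.206e+06 / 707.86 = 1703.7 kg/h

ṁ = 1700 kg/h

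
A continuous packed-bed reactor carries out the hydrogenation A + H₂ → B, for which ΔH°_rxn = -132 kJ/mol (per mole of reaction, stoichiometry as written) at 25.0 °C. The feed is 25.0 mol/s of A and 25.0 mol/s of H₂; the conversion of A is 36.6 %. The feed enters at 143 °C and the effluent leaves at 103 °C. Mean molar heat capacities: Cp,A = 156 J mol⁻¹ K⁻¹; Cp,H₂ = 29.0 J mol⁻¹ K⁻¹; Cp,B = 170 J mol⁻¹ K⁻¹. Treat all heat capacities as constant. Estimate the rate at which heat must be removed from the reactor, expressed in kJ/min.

Extent of reaction ξ = 0.366 × 25.0 = 9.15 mol/s
Reaction term: ξ·ΔH°_rxn = 9.15 × -132 = -1207.8 kJ/s
Sensible, feed 143→25 °C: -545.75 kJ/s
Outlet flows (mol/s): A 15.85, H₂ 15.85, B 9.15
Sensible, products 25→103 °C: 350.04 kJ/s
Q = ΔH = -1403.5 kJ/s = -1403.5 kW
Heat removed = 84210 kJ/min

Q_out = 84200 kJ/min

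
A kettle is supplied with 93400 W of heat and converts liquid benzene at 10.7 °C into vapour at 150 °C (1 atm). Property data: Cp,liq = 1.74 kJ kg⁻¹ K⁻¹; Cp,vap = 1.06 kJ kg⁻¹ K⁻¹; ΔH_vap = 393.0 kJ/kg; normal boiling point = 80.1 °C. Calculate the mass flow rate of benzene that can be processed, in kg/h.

ṁ = 572 kg/h

Δh = 1.74×(80.1−10.7) + 393.0 + 1.06×(150−80.1) = 587.85 kJ/kg
Q = 93400 W = 93.4 kJ/s = 336240 kJ/h
ṁ = Q/Δh = 336240 / 587.85 = 571.98 kg/h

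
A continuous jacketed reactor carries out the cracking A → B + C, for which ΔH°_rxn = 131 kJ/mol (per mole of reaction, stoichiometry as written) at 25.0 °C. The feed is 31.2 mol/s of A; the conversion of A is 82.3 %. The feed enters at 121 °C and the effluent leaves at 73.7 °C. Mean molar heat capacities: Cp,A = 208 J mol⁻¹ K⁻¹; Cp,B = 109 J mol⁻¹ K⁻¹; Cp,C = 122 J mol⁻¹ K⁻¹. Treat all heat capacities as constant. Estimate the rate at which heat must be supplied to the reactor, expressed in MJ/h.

Extent of reaction ξ = 0.823 × 31.2 = 25.678 mol/s
Reaction term: ξ·ΔH°_rxn = 25.678 × 131 = 3363.8 kJ/s
Sensible, feed 121→25 °C: -623 kJ/s
Outlet flows (mol/s): A 5.5224, B 25.678, C 25.678
Sensible, products 25→73.7 °C: 344.8 kJ/s
Q = ΔH = 3085.6 kJ/s = 3085.6 kW
Heat supplied = 11108 MJ/h

Q_in = 11100 MJ/h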